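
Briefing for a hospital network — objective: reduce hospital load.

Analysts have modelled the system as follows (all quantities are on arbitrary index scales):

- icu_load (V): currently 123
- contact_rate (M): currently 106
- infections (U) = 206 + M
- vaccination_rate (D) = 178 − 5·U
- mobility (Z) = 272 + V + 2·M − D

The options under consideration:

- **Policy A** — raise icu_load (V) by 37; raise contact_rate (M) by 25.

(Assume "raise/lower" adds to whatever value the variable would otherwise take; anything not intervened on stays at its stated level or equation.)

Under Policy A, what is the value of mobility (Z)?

Policy A (V + 37, M + 25):
  V = 123 + 37 = 160
  M = 106 + 25 = 131
  U = 206 + 131 = 337
  D = 178 − 5·337 = -1507
  Z = 272 + 160 + 2·131 − (-1507) = 2201

2201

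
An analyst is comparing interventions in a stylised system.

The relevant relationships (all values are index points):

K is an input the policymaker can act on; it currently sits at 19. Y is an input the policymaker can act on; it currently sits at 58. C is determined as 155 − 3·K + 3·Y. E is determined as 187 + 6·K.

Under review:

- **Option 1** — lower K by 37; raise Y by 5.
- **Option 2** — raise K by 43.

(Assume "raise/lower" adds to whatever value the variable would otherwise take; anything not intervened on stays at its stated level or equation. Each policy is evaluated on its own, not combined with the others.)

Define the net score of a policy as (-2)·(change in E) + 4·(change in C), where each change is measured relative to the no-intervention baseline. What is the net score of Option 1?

948

Baseline:
  K = 19
  Y = 58
  C = 155 − 3·19 + 3·58 = 272
  E = 187 + 6·19 = 301
Option 1 (K − 37, Y + 5):
  K = 19 − 37 = -18
  Y = 58 + 5 = 63
  C = 155 − 3·(-18) + 3·63 = 398
  E = 187 + 6·(-18) = 79
ΔE = 79 − 301 = -222; ΔC = 398 − 272 = 126
Score = (-2)·(-222) + 4·126 = 948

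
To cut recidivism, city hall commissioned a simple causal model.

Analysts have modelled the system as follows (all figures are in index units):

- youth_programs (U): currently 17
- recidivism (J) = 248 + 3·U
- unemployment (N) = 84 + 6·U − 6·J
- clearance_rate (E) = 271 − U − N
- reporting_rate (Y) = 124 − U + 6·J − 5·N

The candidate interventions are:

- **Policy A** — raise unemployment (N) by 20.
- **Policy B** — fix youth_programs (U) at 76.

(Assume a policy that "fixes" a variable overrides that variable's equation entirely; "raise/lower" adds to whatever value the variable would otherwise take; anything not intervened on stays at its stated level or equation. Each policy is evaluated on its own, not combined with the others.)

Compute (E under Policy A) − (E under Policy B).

Policy A (N + 20):
  U = 17
  J = 248 + 3·17 = 299
  N = 84 + 6·17 − 6·299 (+20 from intervention) = -1588
  E = 271 − 17 − (-1588) = 1842
Policy B (U := 76):
  U = 76
  J = 248 + 3·76 = 476
  N = 84 + 6·76 − 6·476 = -2316
  E = 271 − 76 − (-2316) = 2511
E: 1842 − 2511 = -669

-669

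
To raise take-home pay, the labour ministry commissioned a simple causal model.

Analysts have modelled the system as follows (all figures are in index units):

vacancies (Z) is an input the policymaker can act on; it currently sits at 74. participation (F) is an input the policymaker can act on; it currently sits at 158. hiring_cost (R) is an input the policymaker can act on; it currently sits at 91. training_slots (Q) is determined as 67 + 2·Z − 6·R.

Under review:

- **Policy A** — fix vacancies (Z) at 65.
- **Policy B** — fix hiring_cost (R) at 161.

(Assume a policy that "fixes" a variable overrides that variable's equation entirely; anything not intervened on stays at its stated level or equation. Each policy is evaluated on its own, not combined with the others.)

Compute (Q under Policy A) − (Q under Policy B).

Policy A (Z := 65):
  Z = 65
  R = 91
  Q = 67 + 2·65 − 6·91 = -349
Policy B (R := 161):
  Z = 74
  R = 161
  Q = 67 + 2·74 − 6·161 = -751
Q: -349 − (-751) = 402

402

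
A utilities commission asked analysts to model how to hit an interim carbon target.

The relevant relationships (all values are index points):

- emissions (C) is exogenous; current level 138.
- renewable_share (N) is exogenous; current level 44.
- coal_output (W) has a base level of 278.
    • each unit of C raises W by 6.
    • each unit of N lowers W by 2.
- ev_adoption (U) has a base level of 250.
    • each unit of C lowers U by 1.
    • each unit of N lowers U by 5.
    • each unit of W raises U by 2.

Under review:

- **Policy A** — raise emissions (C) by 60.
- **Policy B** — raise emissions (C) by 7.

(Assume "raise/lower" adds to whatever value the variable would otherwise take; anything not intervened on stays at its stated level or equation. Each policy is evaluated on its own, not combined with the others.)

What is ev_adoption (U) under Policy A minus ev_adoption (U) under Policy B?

Policy A (C + 60):
  C = 138 + 60 = 198
  N = 44
  W = 278 + 6·198 − 2·44 = 1378
  U = 250 − 198 − 5·44 + 2·1378 = 2588
Policy B (C + 7):
  C = 138 + 7 = 145
  N = 44
  W = 278 + 6·145 − 2·44 = 1060
  U = 250 − 145 − 5·44 + 2·1060 = 2005
U: 2588 − 2005 = 583

583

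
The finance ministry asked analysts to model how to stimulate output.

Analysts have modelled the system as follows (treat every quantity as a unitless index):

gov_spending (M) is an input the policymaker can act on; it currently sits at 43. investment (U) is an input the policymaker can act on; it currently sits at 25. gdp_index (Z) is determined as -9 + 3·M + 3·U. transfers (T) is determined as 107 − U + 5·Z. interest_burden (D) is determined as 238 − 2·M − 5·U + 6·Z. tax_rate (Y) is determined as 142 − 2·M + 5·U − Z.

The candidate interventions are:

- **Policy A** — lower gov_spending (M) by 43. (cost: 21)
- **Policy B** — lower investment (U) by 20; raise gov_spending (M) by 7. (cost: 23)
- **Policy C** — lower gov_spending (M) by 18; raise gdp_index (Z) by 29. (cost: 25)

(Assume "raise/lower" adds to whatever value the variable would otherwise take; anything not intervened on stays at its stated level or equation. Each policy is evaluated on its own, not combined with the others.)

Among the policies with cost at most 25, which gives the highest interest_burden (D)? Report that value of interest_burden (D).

1083

Policy A (M − 43):
  M = 43 − 43 = 0
  U = 25
  Z = -9 + 3·0 + 3·25 = 66
  D = 238 − 2·0 − 5·25 + 6·66 = 509
Policy B (U − 20, M + 7):
  M = 43 + 7 = 50
  U = 25 − 20 = 5
  Z = -9 + 3·50 + 3·5 = 156
  D = 238 − 2·50 − 5·5 + 6·156 = 1049
Policy C (M − 18, Z + 29):
  M = 43 − 18 = 25
  U = 25
  Z = -9 + 3·25 + 3·25 (+29 from intervention) = 170
  D = 238 − 2·25 − 5·25 + 6·170 = 1083
Comparing — Policy A: D=509, Policy B: D=1049, Policy C: D=1083. Highest is 1083 (Policy C).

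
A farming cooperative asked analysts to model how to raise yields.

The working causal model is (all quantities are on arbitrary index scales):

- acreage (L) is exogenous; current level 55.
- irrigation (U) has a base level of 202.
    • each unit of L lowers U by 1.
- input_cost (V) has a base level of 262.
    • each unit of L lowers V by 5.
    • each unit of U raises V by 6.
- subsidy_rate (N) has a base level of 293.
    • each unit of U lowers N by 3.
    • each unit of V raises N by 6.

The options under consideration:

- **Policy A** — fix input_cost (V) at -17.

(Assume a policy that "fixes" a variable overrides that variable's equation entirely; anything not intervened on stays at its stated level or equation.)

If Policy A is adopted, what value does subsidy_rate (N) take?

Policy A (V := -17):
  L = 55
  U = 202 − 55 = 147
  V = -17
  N = 293 − 3·147 + 6·(-17) = -250

-250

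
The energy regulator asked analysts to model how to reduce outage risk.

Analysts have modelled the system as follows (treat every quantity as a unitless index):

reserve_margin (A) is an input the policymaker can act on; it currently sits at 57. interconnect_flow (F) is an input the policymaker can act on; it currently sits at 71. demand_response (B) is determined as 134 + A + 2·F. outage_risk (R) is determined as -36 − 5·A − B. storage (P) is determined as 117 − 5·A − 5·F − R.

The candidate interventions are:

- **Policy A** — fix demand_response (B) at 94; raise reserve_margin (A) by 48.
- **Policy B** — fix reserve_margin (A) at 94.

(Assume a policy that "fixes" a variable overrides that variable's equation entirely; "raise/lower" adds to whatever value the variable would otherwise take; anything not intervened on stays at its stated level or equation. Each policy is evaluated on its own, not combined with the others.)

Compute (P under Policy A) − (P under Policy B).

Policy A (B := 94, A + 48):
  A = 57 + 48 = 105
  F = 71
  B = 94
  R = -36 − 5·105 − 94 = -655
  P = 117 − 5·105 − 5·71 − (-655) = -108
Policy B (A := 94):
  A = 94
  F = 71
  B = 134 + 94 + 2·71 = 370
  R = -36 − 5·94 − 370 = -876
  P = 117 − 5·94 − 5·71 − (-876) = 168
P: -108 − 168 = -276

-276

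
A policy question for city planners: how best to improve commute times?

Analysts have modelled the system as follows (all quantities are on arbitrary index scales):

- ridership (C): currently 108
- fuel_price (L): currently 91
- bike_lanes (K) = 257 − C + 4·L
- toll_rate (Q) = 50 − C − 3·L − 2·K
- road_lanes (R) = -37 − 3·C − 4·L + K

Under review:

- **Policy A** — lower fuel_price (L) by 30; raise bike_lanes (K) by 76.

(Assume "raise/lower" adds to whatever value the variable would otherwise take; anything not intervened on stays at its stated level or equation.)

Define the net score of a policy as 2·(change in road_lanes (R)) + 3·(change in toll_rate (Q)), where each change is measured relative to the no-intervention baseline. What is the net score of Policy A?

686

Baseline:
  C = 108
  L = 91
  K = 257 − 108 + 4·91 = 513
  Q = 50 − 108 − 3·91 − 2·513 = -1357
  R = -37 − 3·108 − 4·91 + 513 = -212
Policy A (L − 30, K + 76):
  C = 108
  L = 91 − 30 = 61
  K = 257 − 108 + 4·61 (+76 from intervention) = 469
  Q = 50 − 108 − 3·61 − 2·469 = -1179
  R = -37 − 3·108 − 4·61 + 469 = -136
ΔR = -136 − (-212) = 76; ΔQ = -1179 − (-1357) = 178
Score = 2·76 + 3·178 = 686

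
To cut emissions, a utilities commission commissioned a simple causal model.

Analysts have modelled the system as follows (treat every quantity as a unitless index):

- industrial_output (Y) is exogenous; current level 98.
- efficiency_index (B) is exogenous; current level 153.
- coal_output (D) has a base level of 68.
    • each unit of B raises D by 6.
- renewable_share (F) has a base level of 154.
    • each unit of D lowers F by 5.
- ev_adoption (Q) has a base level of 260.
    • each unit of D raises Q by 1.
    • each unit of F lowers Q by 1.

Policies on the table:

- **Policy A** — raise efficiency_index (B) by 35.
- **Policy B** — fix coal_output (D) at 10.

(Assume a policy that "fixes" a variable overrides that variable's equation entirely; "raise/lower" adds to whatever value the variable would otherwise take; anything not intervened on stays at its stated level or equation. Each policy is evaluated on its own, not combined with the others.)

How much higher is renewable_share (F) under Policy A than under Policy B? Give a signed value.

-5930

Policy A (B + 35):
  B = 153 + 35 = 188
  D = 68 + 6·188 = 1196
  F = 154 − 5·1196 = -5826
Policy B (D := 10):
  B = 153
  D = 10
  F = 154 − 5·10 = 104
F: -5826 − 104 = -5930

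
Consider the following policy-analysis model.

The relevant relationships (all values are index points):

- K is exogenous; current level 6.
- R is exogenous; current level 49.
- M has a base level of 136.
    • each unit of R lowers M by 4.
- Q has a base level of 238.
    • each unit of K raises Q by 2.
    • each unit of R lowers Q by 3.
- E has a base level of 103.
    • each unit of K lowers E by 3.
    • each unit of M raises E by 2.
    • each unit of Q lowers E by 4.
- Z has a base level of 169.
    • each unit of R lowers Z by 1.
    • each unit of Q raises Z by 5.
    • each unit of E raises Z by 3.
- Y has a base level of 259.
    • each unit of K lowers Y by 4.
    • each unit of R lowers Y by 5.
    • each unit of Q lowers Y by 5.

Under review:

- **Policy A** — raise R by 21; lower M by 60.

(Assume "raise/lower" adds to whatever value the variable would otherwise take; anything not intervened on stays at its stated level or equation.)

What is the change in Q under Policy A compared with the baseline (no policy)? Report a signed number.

-63

Baseline:
  K = 6
  R = 49
  Q = 238 + 2·6 − 3·49 = 103
Policy A (R + 21, M − 60):
  K = 6
  R = 49 + 21 = 70
  Q = 238 + 2·6 − 3·70 = 40
Change in Q: 40 − 103 = -63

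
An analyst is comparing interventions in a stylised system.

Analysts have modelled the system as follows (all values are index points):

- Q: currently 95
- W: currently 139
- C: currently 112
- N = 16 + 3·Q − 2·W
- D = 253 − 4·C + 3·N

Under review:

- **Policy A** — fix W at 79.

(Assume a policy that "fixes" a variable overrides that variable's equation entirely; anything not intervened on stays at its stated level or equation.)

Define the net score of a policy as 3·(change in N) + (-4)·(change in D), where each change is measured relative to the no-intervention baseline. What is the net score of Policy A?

-1080

Baseline:
  Q = 95
  W = 139
  C = 112
  N = 16 + 3·95 − 2·139 = 23
  D = 253 − 4·112 + 3·23 = -126
Policy A (W := 79):
  Q = 95
  W = 79
  C = 112
  N = 16 + 3·95 − 2·79 = 143
  D = 253 − 4·112 + 3·143 = 234
ΔN = 143 − 23 = 120; ΔD = 234 − (-126) = 360
Score = 3·120 + (-4)·360 = -1080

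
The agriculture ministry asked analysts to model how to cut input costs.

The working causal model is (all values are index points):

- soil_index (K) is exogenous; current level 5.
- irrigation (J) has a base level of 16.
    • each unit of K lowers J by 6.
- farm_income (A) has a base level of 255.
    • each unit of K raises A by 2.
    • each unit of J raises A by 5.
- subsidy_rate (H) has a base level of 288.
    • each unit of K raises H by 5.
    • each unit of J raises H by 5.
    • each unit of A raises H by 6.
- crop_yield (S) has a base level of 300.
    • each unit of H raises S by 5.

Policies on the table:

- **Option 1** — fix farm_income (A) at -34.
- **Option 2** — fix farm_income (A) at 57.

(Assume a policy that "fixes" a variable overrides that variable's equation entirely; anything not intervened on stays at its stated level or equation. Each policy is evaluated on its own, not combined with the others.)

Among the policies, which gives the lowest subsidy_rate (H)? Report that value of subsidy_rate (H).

Option 1 (A := -34):
  K = 5
  J = 16 − 6·5 = -14
  A = -34
  H = 288 + 5·5 + 5·(-14) + 6·(-34) = 39
Option 2 (A := 57):
  K = 5
  J = 16 − 6·5 = -14
  A = 57
  H = 288 + 5·5 + 5·(-14) + 6·57 = 585
Comparing — Option 1: H=39, Option 2: H=585. Lowest is 39 (Option 1).

39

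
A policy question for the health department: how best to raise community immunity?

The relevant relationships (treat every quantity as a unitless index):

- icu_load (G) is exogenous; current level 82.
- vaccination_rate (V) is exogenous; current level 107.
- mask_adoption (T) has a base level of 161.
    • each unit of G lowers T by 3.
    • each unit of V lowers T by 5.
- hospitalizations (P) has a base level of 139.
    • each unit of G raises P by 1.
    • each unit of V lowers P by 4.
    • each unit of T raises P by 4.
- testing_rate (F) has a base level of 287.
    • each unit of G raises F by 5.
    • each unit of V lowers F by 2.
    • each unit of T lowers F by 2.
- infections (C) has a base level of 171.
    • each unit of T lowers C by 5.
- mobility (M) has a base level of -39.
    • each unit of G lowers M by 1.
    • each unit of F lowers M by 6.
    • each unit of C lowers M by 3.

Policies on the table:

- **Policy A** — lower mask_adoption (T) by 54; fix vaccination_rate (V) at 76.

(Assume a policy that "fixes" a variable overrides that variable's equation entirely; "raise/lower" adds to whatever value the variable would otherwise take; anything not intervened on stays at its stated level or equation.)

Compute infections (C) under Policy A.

Policy A (T − 54, V := 76):
  G = 82
  V = 76
  T = 161 − 3·82 − 5·76 (−54 from intervention) = -519
  C = 171 − 5·(-519) = 2766

2766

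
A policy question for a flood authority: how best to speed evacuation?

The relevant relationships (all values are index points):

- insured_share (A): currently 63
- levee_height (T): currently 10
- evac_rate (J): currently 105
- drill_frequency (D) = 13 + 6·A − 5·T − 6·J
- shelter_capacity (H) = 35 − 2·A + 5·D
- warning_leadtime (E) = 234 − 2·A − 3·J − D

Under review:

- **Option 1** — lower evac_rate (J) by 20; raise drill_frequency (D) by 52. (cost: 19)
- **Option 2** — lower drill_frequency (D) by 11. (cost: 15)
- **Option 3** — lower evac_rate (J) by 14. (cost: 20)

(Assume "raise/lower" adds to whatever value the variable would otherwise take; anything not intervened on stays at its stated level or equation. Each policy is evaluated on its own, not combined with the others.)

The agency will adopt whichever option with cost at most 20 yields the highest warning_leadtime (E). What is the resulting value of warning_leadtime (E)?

Option 1 (J − 20, D + 52):
  A = 63
  T = 10
  J = 105 − 20 = 85
  D = 13 + 6·63 − 5·10 − 6·85 (+52 from intervention) = -117
  E = 234 − 2·63 − 3·85 − (-117) = -30
Option 2 (D − 11):
  A = 63
  T = 10
  J = 105
  D = 13 + 6·63 − 5·10 − 6·105 (−11 from intervention) = -300
  E = 234 − 2·63 − 3·105 − (-300) = 93
Option 3 (J − 14):
  A = 63
  T = 10
  J = 105 − 14 = 91
  D = 13 + 6·63 − 5·10 − 6·91 = -205
  E = 234 − 2·63 − 3·91 − (-205) = 40
Comparing — Option 1: E=-30, Option 2: E=93, Option 3: E=40. Highest is 93 (Option 2).

93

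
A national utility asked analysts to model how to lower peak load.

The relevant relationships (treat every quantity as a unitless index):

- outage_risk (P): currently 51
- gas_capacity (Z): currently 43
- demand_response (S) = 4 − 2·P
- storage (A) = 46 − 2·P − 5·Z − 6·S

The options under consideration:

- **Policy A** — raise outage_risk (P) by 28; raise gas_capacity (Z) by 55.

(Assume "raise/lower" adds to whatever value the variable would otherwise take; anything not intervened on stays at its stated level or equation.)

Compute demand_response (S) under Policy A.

-154

Policy A (P + 28, Z + 55):
  P = 51 + 28 = 79
  S = 4 − 2·79 = -154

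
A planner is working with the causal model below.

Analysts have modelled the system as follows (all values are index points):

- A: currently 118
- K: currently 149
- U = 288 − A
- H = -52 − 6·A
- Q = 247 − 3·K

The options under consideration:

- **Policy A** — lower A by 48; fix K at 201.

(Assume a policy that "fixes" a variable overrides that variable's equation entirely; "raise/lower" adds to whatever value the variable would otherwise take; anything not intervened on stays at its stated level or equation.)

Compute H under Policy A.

-472

Policy A (A − 48, K := 201):
  A = 118 − 48 = 70
  H = -52 − 6·70 = -472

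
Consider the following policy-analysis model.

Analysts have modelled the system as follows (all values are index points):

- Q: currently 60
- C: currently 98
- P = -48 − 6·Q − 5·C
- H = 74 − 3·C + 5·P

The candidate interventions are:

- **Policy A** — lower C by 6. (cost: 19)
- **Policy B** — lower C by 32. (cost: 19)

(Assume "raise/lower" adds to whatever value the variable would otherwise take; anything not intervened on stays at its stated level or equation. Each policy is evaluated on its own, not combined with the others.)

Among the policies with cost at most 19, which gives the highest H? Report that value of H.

Policy A (C − 6):
  Q = 60
  C = 98 − 6 = 92
  P = -48 − 6·60 − 5·92 = -868
  H = 74 − 3·92 + 5·(-868) = -4542
Policy B (C − 32):
  Q = 60
  C = 98 − 32 = 66
  P = -48 − 6·60 − 5·66 = -738
  H = 74 − 3·66 + 5·(-738) = -3814
Comparing — Policy A: H=-4542, Policy B: H=-3814. Highest is -3814 (Policy B).

-3814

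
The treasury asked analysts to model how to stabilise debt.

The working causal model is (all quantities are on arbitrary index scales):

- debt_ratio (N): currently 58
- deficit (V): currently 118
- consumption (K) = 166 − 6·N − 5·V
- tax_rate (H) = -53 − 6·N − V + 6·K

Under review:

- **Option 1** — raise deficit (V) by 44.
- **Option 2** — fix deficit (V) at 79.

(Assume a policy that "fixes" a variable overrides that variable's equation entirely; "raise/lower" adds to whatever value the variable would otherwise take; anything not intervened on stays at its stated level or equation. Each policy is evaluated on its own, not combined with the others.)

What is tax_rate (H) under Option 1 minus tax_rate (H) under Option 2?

-2573

Option 1 (V + 44):
  N = 58
  V = 118 + 44 = 162
  K = 166 − 6·58 − 5·162 = -992
  H = -53 − 6·58 − 162 + 6·(-992) = -6515
Option 2 (V := 79):
  N = 58
  V = 79
  K = 166 − 6·58 − 5·79 = -577
  H = -53 − 6·58 − 79 + 6·(-577) = -3942
H: -6515 − (-3942) = -2573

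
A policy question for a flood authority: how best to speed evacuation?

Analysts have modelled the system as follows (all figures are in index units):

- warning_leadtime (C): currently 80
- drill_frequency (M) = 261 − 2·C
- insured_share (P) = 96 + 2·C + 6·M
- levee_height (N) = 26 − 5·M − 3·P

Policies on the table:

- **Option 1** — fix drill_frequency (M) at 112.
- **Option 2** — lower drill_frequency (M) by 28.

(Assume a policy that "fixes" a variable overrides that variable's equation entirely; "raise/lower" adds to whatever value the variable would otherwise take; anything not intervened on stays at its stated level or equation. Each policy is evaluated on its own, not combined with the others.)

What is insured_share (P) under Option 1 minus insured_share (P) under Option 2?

234

Option 1 (M := 112):
  C = 80
  M = 112
  P = 96 + 2·80 + 6·112 = 928
Option 2 (M − 28):
  C = 80
  M = 261 − 2·80 (−28 from intervention) = 73
  P = 96 + 2·80 + 6·73 = 694
P: 928 − 694 = 234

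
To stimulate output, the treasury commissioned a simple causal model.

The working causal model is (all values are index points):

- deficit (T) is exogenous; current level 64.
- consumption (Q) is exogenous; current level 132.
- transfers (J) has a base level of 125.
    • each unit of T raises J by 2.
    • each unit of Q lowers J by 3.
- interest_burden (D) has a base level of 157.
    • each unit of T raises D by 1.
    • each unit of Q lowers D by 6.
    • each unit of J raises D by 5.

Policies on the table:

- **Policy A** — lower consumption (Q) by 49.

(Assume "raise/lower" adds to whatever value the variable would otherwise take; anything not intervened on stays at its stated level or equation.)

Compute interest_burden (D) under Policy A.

-257

Policy A (Q − 49):
  T = 64
  Q = 132 − 49 = 83
  J = 125 + 2·64 − 3·83 = 4
  D = 157 + 64 − 6·83 + 5·4 = -257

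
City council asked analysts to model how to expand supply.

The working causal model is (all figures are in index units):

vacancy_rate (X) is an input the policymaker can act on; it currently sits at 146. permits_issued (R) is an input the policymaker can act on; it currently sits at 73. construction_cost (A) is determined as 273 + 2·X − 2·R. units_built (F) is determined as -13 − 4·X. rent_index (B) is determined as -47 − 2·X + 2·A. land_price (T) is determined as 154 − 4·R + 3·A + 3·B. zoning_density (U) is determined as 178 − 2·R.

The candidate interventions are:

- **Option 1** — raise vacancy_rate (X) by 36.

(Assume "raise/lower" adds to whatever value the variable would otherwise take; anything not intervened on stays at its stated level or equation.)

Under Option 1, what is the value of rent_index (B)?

Option 1 (X + 36):
  X = 146 + 36 = 182
  R = 73
  A = 273 + 2·182 − 2·73 = 491
  B = -47 − 2·182 + 2·491 = 571

571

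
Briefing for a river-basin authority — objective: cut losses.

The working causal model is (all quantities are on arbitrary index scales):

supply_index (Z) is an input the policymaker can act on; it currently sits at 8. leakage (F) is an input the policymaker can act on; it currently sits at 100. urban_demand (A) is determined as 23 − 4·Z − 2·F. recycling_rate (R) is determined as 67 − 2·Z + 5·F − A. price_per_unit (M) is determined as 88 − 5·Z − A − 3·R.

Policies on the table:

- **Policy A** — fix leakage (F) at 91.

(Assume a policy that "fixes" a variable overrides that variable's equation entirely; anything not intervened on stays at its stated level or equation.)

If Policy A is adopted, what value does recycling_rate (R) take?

697

Policy A (F := 91):
  Z = 8
  F = 91
  A = 23 − 4·8 − 2·91 = -191
  R = 67 − 2·8 + 5·91 − (-191) = 697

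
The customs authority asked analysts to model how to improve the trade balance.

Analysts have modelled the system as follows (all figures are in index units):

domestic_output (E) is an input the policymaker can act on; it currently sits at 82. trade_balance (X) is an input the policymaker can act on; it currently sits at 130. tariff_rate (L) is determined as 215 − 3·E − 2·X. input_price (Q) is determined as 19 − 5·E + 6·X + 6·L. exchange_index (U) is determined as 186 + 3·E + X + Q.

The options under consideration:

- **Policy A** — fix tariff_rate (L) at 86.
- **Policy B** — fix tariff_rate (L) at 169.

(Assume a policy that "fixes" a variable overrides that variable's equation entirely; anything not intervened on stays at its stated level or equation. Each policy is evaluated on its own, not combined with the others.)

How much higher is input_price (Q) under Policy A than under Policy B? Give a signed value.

-498

Policy A (L := 86):
  E = 82
  X = 130
  L = 86
  Q = 19 − 5·82 + 6·130 + 6·86 = 905
Policy B (L := 169):
  E = 82
  X = 130
  L = 169
  Q = 19 − 5·82 + 6·130 + 6·169 = 1403
Q: 905 − 1403 = -498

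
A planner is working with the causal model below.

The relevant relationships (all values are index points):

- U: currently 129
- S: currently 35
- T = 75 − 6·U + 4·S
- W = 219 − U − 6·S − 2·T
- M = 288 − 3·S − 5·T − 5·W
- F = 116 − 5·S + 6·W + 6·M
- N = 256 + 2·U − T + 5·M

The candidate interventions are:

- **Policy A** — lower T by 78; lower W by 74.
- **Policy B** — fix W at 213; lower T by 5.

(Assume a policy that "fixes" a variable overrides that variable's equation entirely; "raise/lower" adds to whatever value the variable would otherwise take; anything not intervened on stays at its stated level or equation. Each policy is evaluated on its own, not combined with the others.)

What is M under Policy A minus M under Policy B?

Policy A (T − 78, W − 74):
  U = 129
  S = 35
  T = 75 − 6·129 + 4·35 (−78 from intervention) = -637
  W = 219 − 129 − 6·35 − 2·(-637) (−74 from intervention) = 1080
  M = 288 − 3·35 − 5·(-637) − 5·1080 = -2032
Policy B (W := 213, T − 5):
  U = 129
  S = 35
  T = 75 − 6·129 + 4·35 (−5 from intervention) = -564
  W = 213
  M = 288 − 3·35 − 5·(-564) − 5·213 = 1938
M: -2032 − 1938 = -3970

-3970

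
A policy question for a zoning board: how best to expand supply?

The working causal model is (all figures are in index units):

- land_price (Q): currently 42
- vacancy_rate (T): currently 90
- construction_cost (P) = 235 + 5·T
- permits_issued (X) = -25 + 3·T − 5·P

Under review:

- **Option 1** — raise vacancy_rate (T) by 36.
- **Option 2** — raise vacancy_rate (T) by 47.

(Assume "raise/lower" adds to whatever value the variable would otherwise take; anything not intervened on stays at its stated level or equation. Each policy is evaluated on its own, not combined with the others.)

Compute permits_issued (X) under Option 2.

Option 2 (T + 47):
  T = 90 + 47 = 137
  P = 235 + 5·137 = 920
  X = -25 + 3·137 − 5·920 = -4214

-4214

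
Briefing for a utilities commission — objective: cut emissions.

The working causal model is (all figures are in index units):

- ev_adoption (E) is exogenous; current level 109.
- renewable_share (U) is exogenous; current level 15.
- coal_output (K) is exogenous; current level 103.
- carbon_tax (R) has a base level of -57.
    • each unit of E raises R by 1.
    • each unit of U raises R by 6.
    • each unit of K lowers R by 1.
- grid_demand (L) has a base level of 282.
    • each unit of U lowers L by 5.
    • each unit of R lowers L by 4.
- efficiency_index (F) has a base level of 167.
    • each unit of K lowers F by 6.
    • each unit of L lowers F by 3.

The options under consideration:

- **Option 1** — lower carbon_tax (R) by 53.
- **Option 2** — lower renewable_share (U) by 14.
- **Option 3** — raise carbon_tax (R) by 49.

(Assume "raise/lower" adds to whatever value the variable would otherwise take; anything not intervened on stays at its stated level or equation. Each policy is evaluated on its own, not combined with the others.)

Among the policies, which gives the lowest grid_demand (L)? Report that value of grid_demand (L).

Option 1 (R − 53):
  E = 109
  U = 15
  K = 103
  R = -57 + 109 + 6·15 − 103 (−53 from intervention) = -14
  L = 282 − 5·15 − 4·(-14) = 263
Option 2 (U − 14):
  E = 109
  U = 15 − 14 = 1
  K = 103
  R = -57 + 109 + 6·1 − 103 = -45
  L = 282 − 5·1 − 4·(-45) = 457
Option 3 (R + 49):
  E = 109
  U = 15
  K = 103
  R = -57 + 109 + 6·15 − 103 (+49 from intervention) = 88
  L = 282 − 5·15 − 4·88 = -145
Comparing — Option 1: L=263, Option 2: L=457, Option 3: L=-145. Lowest is -145 (Option 3).

-145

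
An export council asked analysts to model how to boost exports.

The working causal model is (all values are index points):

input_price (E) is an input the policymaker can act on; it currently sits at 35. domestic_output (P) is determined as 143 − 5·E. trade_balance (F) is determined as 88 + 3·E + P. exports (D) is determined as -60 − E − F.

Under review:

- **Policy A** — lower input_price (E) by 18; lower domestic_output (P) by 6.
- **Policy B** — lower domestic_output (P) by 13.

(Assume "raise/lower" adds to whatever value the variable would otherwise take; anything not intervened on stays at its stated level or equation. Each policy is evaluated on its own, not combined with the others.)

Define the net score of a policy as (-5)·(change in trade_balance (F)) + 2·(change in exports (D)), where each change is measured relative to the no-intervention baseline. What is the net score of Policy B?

Baseline:
  E = 35
  P = 143 − 5·35 = -32
  F = 88 + 3·35 + (-32) = 161
  D = -60 − 35 − 161 = -256
Policy B (P − 13):
  E = 35
  P = 143 − 5·35 (−13 from intervention) = -45
  F = 88 + 3·35 + (-45) = 148
  D = -60 − 35 − 148 = -243
ΔF = 148 − 161 = -13; ΔD = -243 − (-256) = 13
Score = (-5)·(-13) + 2·13 = 91

91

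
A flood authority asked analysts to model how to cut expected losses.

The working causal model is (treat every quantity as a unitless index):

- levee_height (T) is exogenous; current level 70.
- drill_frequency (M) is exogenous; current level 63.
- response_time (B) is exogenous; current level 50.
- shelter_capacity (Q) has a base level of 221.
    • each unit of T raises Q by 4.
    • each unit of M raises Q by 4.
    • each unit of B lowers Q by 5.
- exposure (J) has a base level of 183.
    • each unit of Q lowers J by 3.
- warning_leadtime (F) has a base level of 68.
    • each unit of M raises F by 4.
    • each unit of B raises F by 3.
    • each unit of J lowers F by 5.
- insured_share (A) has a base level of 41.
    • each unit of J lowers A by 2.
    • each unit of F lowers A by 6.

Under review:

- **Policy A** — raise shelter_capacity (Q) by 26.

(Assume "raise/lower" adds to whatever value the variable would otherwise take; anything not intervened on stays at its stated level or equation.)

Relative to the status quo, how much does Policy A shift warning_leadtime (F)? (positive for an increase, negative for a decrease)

390

Baseline:
  T = 70
  M = 63
  B = 50
  Q = 221 + 4·70 + 4·63 − 5·50 = 503
  J = 183 − 3·503 = -1326
  F = 68 + 4·63 + 3·50 − 5·(-1326) = 7100
Policy A (Q + 26):
  T = 70
  M = 63
  B = 50
  Q = 221 + 4·70 + 4·63 − 5·50 (+26 from intervention) = 529
  J = 183 − 3·529 = -1404
  F = 68 + 4·63 + 3·50 − 5·(-1404) = 7490
Change in F: 7490 − 7100 = 390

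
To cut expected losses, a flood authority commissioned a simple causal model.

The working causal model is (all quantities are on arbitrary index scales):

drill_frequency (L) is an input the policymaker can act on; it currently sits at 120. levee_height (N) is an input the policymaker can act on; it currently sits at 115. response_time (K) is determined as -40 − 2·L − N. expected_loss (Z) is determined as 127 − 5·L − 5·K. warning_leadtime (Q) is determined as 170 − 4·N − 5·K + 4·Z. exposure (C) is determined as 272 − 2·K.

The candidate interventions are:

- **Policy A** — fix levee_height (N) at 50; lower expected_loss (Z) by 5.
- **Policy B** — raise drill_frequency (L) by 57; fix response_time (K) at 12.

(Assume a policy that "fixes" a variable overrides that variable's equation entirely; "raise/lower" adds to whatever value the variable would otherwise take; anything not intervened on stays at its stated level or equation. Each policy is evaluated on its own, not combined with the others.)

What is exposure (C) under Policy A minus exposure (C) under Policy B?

Policy A (N := 50, Z − 5):
  L = 120
  N = 50
  K = -40 − 2·120 − 50 = -330
  C = 272 − 2·(-330) = 932
Policy B (L + 57, K := 12):
  L = 120 + 57 = 177
  N = 115
  K = 12
  C = 272 − 2·12 = 248
C: 932 − 248 = 684

684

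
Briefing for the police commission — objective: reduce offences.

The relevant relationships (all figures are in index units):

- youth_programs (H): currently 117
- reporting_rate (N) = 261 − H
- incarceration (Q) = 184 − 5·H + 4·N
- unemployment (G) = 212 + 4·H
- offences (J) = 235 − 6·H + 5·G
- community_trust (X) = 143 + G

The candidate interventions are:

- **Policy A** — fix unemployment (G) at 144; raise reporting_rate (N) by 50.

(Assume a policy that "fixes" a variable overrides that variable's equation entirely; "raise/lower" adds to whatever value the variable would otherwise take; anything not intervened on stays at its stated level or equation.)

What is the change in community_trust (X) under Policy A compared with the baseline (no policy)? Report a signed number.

-536

Baseline:
  H = 117
  G = 212 + 4·117 = 680
  X = 143 + 680 = 823
Policy A (G := 144, N + 50):
  H = 117
  G = 144
  X = 143 + 144 = 287
Change in X: 287 − 823 = -536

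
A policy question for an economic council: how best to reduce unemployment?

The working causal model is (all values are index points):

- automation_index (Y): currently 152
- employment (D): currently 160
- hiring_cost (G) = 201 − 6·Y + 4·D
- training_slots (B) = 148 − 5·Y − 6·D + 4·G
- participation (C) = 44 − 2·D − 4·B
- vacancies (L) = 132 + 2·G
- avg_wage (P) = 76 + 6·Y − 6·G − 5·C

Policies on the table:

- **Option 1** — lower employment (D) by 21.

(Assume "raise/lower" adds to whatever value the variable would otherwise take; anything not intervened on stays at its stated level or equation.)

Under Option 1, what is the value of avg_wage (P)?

-38232

Option 1 (D − 21):
  Y = 152
  D = 160 − 21 = 139
  G = 201 − 6·152 + 4·139 = -155
  B = 148 − 5·152 − 6·139 + 4·(-155) = -2066
  C = 44 − 2·139 − 4·(-2066) = 8030
  P = 76 + 6·152 − 6·(-155) − 5·8030 = -38232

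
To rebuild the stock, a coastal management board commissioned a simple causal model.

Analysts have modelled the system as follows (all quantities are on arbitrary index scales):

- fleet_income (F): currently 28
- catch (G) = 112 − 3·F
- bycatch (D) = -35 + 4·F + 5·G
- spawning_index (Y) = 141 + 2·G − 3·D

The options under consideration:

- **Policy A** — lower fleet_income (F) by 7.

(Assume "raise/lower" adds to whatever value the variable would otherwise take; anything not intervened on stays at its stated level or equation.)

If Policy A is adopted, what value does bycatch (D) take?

Policy A (F − 7):
  F = 28 − 7 = 21
  G = 112 − 3·21 = 49
  D = -35 + 4·21 + 5·49 = 294

294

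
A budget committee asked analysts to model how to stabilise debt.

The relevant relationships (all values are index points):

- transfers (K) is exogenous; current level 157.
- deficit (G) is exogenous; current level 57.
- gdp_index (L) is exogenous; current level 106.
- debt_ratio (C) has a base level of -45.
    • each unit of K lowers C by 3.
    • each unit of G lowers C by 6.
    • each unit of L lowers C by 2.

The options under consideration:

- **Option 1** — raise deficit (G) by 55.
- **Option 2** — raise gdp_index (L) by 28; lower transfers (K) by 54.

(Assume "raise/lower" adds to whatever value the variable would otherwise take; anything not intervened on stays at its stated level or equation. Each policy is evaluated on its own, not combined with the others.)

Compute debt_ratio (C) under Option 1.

-1400

Option 1 (G + 55):
  K = 157
  G = 57 + 55 = 112
  L = 106
  C = -45 − 3·157 − 6·112 − 2·106 = -1400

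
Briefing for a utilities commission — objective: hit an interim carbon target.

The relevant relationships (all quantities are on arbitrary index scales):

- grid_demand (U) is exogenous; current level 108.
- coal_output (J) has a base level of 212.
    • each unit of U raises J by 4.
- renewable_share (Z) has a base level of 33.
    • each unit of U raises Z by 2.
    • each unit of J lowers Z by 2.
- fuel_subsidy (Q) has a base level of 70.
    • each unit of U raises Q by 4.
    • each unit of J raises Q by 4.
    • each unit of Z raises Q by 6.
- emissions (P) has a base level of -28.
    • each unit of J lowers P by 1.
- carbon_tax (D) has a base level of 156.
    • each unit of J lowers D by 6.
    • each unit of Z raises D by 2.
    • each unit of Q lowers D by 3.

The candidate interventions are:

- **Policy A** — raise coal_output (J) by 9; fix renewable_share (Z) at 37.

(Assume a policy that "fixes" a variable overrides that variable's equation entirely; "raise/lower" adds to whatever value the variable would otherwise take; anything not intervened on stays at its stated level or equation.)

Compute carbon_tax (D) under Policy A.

-13696

Policy A (J + 9, Z := 37):
  U = 108
  J = 212 + 4·108 (+9 from intervention) = 653
  Z = 37
  Q = 70 + 4·108 + 4·653 + 6·37 = 3336
  D = 156 − 6·653 + 2·37 − 3·3336 = -13696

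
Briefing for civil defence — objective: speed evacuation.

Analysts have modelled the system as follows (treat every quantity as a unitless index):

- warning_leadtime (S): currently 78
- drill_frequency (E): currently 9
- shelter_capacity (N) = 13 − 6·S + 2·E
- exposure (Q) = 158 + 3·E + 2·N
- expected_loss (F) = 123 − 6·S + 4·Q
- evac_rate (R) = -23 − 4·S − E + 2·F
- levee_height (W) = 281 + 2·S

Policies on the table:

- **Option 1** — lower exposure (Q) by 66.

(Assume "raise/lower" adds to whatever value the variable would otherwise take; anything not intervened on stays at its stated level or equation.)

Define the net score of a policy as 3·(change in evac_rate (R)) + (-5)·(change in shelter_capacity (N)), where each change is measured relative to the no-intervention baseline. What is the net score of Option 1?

Baseline:
  S = 78
  E = 9
  N = 13 − 6·78 + 2·9 = -437
  Q = 158 + 3·9 + 2·(-437) = -689
  F = 123 − 6·78 + 4·(-689) = -3101
  R = -23 − 4·78 − 9 + 2·(-3101) = -6546
Option 1 (Q − 66):
  S = 78
  E = 9
  N = 13 − 6·78 + 2·9 = -437
  Q = 158 + 3·9 + 2·(-437) (−66 from intervention) = -755
  F = 123 − 6·78 + 4·(-755) = -3365
  R = -23 − 4·78 − 9 + 2·(-3365) = -7074
ΔR = -7074 − (-6546) = -528; ΔN = -437 − (-437) = 0
Score = 3·(-528) + (-5)·0 = -1584

-1584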